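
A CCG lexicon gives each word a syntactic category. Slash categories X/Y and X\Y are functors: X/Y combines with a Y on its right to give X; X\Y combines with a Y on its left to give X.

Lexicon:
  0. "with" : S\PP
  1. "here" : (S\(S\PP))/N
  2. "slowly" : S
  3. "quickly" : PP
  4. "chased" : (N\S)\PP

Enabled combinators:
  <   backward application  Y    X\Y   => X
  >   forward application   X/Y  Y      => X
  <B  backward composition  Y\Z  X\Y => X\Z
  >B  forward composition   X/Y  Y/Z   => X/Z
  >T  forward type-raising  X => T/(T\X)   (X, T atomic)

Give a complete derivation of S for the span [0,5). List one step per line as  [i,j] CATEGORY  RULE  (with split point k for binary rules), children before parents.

[0,1] S\PP  lex  "with"
[1,2] (S\(S\PP))/N  lex  "here"
[2,3] S  lex  "slowly"
[3,4] PP  lex  "quickly"
[4,5] (N\S)\PP  lex  "chased"
[3,5] N\S  <  k=4
[2,5] N  <  k=3
[1,5] S\(S\PP)  >  k=2
[0,5] S  <  k=1

[0,5] S   <
  [0,1] "with" : S\PP
  [1,5] S\(S\PP)   >
    [1,2] "here" : (S\(S\PP))/N
    [2,5] N   <
      [2,3] "slowly" : S
      [3,5] N\S   <
        [3,4] "quickly" : PP
        [4,5] "chased" : (N\S)\PP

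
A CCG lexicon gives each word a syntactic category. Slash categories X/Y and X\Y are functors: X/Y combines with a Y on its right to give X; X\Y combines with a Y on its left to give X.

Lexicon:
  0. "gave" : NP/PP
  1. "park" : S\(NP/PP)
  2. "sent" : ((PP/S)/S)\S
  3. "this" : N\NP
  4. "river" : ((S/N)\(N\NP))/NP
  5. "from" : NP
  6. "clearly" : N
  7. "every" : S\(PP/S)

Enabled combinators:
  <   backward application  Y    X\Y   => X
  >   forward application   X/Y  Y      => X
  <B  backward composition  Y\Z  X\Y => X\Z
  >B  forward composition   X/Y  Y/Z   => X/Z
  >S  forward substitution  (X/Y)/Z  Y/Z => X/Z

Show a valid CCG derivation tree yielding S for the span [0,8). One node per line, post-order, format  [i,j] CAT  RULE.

[0,1] NP/PP  lex  "gave"
[1,2] S\(NP/PP)  lex  "park"
[0,2] S  <  k=1
[2,3] ((PP/S)/S)\S  lex  "sent"
[0,3] (PP/S)/S  <  k=2
[3,4] N\NP  lex  "this"
[4,5] ((S/N)\(N\NP))/NP  lex  "river"
[5,6] NP  lex  "from"
[4,6] (S/N)\(N\NP)  >  k=5
[3,6] S/N  <  k=4
[6,7] N  lex  "clearly"
[3,7] S  >  k=6
[0,7] PP/S  >  k=3
[7,8] S\(PP/S)  lex  "every"
[0,8] S  <  k=7

[0,8] S   <
  [0,7] PP/S   >
    [0,3] (PP/S)/S   <
      [0,2] S   <
        [0,1] "gave" : NP/PP
        [1,2] "park" : S\(NP/PP)
      [2,3] "sent" : ((PP/S)/S)\S
    [3,7] S   >
      [3,6] S/N   <
        [3,4] "this" : N\NP
        [4,6] (S/N)\(N\NP)   >
          [4,5] "river" : ((S/N)\(N\NP))/NP
          [5,6] "from" : NP
      [6,7] "clearly" : N
  [7,8] "every" : S\(PP/S)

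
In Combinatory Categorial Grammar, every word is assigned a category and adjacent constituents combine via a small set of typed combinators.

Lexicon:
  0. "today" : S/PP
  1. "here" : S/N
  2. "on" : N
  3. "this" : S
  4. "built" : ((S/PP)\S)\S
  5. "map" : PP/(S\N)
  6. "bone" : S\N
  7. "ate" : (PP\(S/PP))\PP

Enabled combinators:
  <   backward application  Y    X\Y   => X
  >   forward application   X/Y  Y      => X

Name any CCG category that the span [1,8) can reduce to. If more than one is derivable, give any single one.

PP

[0,8] S   >
  [0,1] "today" : S/PP
  [1,8] PP   <
    [1,5] S/PP   <
      [1,3] S   >
        [1,2] "here" : S/N
        [2,3] "on" : N
      [3,5] (S/PP)\S   <
        [3,4] "this" : S
        [4,5] "built" : ((S/PP)\S)\S
    [5,8] PP\(S/PP)   <
      [5,7] PP   >
        [5,6] "map" : PP/(S\N)
        [6,7] "bone" : S\N
      [7,8] "ate" : (PP\(S/PP))\PP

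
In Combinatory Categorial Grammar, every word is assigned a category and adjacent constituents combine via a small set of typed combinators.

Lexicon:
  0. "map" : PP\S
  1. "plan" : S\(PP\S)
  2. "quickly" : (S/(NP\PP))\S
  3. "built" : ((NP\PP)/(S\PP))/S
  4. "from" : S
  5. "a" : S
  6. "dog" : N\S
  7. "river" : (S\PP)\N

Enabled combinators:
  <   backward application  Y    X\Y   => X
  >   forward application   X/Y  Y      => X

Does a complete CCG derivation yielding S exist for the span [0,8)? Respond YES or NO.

[0,8] S   >
  [0,3] S/(NP\PP)   <
    [0,2] S   <
      [0,1] "map" : PP\S
      [1,2] "plan" : S\(PP\S)
    [2,3] "quickly" : (S/(NP\PP))\S
  [3,8] NP\PP   >
    [3,5] (NP\PP)/(S\PP)   >
      [3,4] "built" : ((NP\PP)/(S\PP))/S
      [4,5] "from" : S
    [5,8] S\PP   <
      [5,7] N   <
        [5,6] "a" : S
        [6,7] "dog" : N\S
      [7,8] "river" : (S\PP)\N

YES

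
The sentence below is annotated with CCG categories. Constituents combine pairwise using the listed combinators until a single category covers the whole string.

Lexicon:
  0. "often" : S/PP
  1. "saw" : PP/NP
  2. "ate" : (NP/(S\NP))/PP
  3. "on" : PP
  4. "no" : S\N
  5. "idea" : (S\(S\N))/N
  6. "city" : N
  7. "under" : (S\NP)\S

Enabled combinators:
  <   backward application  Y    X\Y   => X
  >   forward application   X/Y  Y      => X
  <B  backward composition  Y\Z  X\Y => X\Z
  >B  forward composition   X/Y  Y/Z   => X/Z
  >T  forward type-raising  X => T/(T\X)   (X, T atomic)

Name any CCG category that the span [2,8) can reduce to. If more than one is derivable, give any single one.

NP

[0,8] S   >
  [0,2] S/NP   >B
    [0,1] "often" : S/PP
    [1,2] "saw" : PP/NP
  [2,8] NP   >
    [2,4] NP/(S\NP)   >
      [2,3] "ate" : (NP/(S\NP))/PP
      [3,4] "on" : PP
    [4,8] S\NP   <
      [4,7] S   <
        [4,5] "no" : S\N
        [5,7] S\(S\N)   >
          [5,6] "idea" : (S\(S\N))/N
          [6,7] "city" : N
      [7,8] "under" : (S\NP)\S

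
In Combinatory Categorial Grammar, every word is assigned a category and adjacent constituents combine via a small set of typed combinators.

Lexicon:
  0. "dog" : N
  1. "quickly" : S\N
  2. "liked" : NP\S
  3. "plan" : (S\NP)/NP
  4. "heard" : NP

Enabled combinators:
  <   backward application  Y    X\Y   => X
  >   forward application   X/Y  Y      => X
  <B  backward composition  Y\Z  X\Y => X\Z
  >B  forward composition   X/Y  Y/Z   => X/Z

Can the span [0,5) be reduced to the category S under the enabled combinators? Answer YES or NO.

YES

[0,5] S   <
  [0,3] NP   <
    [0,2] S   <
      [0,1] "dog" : N
      [1,2] "quickly" : S\N
    [2,3] "liked" : NP\S
  [3,5] S\NP   >
    [3,4] "plan" : (S\NP)/NP
    [4,5] "heard" : NP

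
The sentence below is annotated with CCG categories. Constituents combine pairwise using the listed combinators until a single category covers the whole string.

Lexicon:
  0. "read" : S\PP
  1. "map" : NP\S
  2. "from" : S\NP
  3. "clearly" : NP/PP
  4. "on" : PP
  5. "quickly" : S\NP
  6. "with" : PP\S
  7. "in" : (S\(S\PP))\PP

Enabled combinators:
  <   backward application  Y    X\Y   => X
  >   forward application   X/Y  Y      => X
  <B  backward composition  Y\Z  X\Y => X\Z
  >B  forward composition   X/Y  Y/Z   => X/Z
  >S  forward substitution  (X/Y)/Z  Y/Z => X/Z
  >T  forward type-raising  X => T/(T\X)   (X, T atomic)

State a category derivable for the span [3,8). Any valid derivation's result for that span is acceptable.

[0,8] S   <
  [0,3] S\PP   <B
    [0,1] "read" : S\PP
    [1,3] S\S   <B
      [1,2] "map" : NP\S
      [2,3] "from" : S\NP
  [3,8] S\(S\PP)   <
    [3,7] PP   <
      [3,5] NP   >
        [3,4] "clearly" : NP/PP
        [4,5] "on" : PP
      [5,7] PP\NP   <B
        [5,6] "quickly" : S\NP
        [6,7] "with" : PP\S
    [7,8] "in" : (S\(S\PP))\PP

S\(S\PP)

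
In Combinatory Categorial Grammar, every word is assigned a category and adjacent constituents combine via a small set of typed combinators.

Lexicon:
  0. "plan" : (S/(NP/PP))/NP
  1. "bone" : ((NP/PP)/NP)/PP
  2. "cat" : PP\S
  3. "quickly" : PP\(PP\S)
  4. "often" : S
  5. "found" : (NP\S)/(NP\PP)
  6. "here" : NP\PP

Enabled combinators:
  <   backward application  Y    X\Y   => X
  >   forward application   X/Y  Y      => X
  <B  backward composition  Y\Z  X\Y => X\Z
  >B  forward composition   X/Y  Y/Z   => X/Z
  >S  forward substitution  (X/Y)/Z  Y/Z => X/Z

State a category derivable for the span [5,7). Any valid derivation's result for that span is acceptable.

NP\S

[0,7] S   >
  [0,4] S/NP   >S
    [0,1] "plan" : (S/(NP/PP))/NP
    [1,4] (NP/PP)/NP   >
      [1,2] "bone" : ((NP/PP)/NP)/PP
      [2,4] PP   <
        [2,3] "cat" : PP\S
        [3,4] "quickly" : PP\(PP\S)
  [4,7] NP   <
    [4,5] "often" : S
    [5,7] NP\S   >
      [5,6] "found" : (NP\S)/(NP\PP)
      [6,7] "here" : NP\PP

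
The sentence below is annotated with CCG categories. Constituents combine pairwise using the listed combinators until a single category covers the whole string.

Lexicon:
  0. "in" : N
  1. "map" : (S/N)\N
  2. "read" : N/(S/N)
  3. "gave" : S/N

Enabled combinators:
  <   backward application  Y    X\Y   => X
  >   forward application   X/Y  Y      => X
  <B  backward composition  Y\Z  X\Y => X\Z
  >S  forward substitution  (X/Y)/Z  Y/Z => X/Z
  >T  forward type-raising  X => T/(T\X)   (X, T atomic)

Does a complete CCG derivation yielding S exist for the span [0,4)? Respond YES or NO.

[0,4] S   >
  [0,2] S/N   <
    [0,1] "in" : N
    [1,2] "map" : (S/N)\N
  [2,4] N   >
    [2,3] "read" : N/(S/N)
    [3,4] "gave" : S/N

YES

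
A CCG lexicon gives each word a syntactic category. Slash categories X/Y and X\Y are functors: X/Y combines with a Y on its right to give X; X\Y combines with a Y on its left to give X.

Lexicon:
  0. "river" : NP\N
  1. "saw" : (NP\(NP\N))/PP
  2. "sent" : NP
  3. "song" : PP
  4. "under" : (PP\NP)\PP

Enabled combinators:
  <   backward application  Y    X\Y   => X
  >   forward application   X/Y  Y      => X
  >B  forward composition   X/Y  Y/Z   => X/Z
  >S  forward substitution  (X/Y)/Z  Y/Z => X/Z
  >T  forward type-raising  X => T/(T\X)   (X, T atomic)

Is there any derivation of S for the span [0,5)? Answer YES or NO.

NO

NP\N (NP\(NP\N))/PP NP PP (PP\NP)\PP
CKY chart[0,5] = {N/(N\NP), NP, NP/(NP\NP), PP/(PP\NP), S/(S\NP)}; S ∉ chart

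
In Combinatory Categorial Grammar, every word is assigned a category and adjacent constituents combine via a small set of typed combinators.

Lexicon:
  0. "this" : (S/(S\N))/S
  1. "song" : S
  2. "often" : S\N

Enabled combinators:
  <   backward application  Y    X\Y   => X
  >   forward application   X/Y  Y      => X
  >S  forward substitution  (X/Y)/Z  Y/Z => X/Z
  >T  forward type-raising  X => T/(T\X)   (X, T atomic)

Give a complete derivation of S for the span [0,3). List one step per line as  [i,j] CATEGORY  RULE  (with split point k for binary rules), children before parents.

[0,1] (S/(S\N))/S  lex  "this"
[1,2] S  lex  "song"
[0,2] S/(S\N)  >  k=1
[2,3] S\N  lex  "often"
[0,3] S  >  k=2

[0,3] S   >
  [0,2] S/(S\N)   >
    [0,1] "this" : (S/(S\N))/S
    [1,2] "song" : S
  [2,3] "often" : S\N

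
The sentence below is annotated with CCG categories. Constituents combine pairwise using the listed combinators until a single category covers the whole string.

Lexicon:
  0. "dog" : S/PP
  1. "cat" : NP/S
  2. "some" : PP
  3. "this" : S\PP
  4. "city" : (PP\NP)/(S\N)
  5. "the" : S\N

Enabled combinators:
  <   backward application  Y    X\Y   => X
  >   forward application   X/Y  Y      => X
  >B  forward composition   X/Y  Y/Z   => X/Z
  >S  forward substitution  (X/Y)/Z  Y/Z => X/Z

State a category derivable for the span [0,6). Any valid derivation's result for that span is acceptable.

S

[0,6] S   >
  [0,1] "dog" : S/PP
  [1,6] PP   <
    [1,4] NP   >
      [1,2] "cat" : NP/S
      [2,4] S   <
        [2,3] "some" : PP
        [3,4] "this" : S\PP
    [4,6] PP\NP   >
      [4,5] "city" : (PP\NP)/(S\N)
      [5,6] "the" : S\N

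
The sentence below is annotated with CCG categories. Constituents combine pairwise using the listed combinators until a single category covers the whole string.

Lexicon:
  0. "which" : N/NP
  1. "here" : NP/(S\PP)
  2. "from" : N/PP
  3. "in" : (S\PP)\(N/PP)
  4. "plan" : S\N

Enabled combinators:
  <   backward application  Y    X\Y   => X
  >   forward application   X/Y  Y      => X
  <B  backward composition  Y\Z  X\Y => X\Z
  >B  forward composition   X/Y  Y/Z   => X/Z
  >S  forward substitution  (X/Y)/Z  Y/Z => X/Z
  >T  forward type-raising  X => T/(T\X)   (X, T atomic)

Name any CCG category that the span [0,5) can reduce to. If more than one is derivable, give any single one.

S

[0,5] S   <
  [0,4] N   >
    [0,1] "which" : N/NP
    [1,4] NP   >
      [1,2] "here" : NP/(S\PP)
      [2,4] S\PP   <
        [2,3] "from" : N/PP
        [3,4] "in" : (S\PP)\(N/PP)
  [4,5] "plan" : S\N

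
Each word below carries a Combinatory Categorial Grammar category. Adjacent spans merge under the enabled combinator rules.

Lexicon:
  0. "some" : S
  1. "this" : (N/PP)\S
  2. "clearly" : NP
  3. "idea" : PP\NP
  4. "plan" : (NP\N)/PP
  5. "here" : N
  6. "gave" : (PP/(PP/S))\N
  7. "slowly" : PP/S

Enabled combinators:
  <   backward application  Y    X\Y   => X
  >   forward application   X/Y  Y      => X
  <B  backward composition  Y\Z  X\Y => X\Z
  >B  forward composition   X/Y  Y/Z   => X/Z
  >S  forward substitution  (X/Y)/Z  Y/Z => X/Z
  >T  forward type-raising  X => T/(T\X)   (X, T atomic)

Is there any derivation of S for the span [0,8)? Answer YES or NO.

NO

S (N/PP)\S NP PP\NP (NP\N)/PP N (PP/(PP/S))\N PP/S
CKY chart[0,8] = {N/(N\NP), NP, NP/(NP\NP), NP/(PP\PP), PP/(PP\NP), S/(S\NP)}; S ∉ chart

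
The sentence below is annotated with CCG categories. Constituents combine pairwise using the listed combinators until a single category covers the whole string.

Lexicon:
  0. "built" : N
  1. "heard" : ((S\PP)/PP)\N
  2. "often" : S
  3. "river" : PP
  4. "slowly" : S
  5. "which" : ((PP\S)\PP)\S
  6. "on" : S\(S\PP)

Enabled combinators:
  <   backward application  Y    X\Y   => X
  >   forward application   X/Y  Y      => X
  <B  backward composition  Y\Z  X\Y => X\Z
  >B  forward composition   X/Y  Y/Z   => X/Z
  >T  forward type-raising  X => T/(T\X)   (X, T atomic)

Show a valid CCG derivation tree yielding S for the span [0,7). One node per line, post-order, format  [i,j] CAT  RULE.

[0,7] S   <
  [0,6] S\PP   >
    [0,2] (S\PP)/PP   <
      [0,1] "built" : N
      [1,2] "heard" : ((S\PP)/PP)\N
    [2,6] PP   <
      [2,3] "often" : S
      [3,6] PP\S   <
        [3,4] "river" : PP
        [4,6] (PP\S)\PP   <
          [4,5] "slowly" : S
          [5,6] "which" : ((PP\S)\PP)\S
  [6,7] "on" : S\(S\PP)

[0,1] N  lex  "built"
[1,2] ((S\PP)/PP)\N  lex  "heard"
[0,2] (S\PP)/PP  <  k=1
[2,3] S  lex  "often"
[3,4] PP  lex  "river"
[4,5] S  lex  "slowly"
[5,6] ((PP\S)\PP)\S  lex  "which"
[4,6] (PP\S)\PP  <  k=5
[3,6] PP\S  <  k=4
[2,6] PP  <  k=3
[0,6] S\PP  >  k=2
[6,7] S\(S\PP)  lex  "on"
[0,7] S  <  k=6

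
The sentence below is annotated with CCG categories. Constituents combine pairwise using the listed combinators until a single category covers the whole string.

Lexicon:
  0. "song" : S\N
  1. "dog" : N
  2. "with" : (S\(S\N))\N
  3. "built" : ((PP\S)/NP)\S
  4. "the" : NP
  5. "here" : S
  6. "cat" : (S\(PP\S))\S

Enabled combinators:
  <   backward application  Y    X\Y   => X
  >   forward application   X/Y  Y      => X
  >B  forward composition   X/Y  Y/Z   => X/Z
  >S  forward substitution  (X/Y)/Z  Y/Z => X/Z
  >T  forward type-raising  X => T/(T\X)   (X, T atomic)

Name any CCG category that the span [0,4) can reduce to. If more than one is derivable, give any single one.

[0,7] S   <
  [0,5] PP\S   >
    [0,4] (PP\S)/NP   <
      [0,3] S   <
        [0,1] "song" : S\N
        [1,3] S\(S\N)   <
          [1,2] "dog" : N
          [2,3] "with" : (S\(S\N))\N
      [3,4] "built" : ((PP\S)/NP)\S
    [4,5] "the" : NP
  [5,7] S\(PP\S)   <
    [5,6] "here" : S
    [6,7] "cat" : (S\(PP\S))\S

(PP\S)/NP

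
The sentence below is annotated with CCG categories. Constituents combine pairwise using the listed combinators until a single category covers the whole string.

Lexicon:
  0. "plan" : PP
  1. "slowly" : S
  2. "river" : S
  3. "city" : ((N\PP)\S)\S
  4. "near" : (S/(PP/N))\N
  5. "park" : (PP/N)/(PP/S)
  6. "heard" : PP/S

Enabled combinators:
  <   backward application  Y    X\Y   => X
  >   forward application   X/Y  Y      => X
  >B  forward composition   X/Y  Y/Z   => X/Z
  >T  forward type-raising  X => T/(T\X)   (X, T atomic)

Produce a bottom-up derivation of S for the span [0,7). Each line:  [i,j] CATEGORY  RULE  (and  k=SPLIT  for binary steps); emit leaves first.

[0,1] PP  lex  "plan"
[0,1] N/(N\PP)  >T
[1,2] S  lex  "slowly"
[2,3] S  lex  "river"
[3,4] ((N\PP)\S)\S  lex  "city"
[2,4] (N\PP)\S  <  k=3
[1,4] N\PP  <  k=2
[0,4] N  >  k=1
[4,5] (S/(PP/N))\N  lex  "near"
[0,5] S/(PP/N)  <  k=4
[5,6] (PP/N)/(PP/S)  lex  "park"
[6,7] PP/S  lex  "heard"
[5,7] PP/N  >  k=6
[0,7] S  >  k=5

[0,7] S   >
  [0,5] S/(PP/N)   <
    [0,4] N   >
      [0,1] N/(N\PP)   >T
        [0,1] "plan" : PP
      [1,4] N\PP   <
        [1,2] "slowly" : S
        [2,4] (N\PP)\S   <
          [2,3] "river" : S
          [3,4] "city" : ((N\PP)\S)\S
    [4,5] "near" : (S/(PP/N))\N
  [5,7] PP/N   >
    [5,6] "park" : (PP/N)/(PP/S)
    [6,7] "heard" : PP/S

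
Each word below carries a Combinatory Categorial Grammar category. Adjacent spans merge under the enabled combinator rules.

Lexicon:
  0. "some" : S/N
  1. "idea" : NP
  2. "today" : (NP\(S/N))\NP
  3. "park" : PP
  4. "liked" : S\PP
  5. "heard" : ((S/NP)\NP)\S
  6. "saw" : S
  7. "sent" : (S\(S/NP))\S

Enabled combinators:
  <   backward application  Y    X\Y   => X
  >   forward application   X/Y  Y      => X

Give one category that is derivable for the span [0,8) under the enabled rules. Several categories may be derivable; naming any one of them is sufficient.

[0,8] S   <
  [0,6] S/NP   <
    [0,3] NP   <
      [0,1] "some" : S/N
      [1,3] NP\(S/N)   <
        [1,2] "idea" : NP
        [2,3] "today" : (NP\(S/N))\NP
    [3,6] (S/NP)\NP   <
      [3,5] S   <
        [3,4] "park" : PP
        [4,5] "liked" : S\PP
      [5,6] "heard" : ((S/NP)\NP)\S
  [6,8] S\(S/NP)   <
    [6,7] "saw" : S
    [7,8] "sent" : (S\(S/NP))\S

S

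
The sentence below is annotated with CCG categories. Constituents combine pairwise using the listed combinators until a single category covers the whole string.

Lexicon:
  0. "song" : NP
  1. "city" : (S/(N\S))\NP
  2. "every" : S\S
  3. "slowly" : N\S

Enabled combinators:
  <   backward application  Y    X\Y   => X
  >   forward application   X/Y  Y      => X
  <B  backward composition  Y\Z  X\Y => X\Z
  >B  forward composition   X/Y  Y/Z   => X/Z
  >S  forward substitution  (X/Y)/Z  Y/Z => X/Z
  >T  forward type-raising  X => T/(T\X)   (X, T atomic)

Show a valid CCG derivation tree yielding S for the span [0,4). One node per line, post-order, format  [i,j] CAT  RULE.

[0,4] S   >
  [0,2] S/(N\S)   <
    [0,1] "song" : NP
    [1,2] "city" : (S/(N\S))\NP
  [2,4] N\S   <B
    [2,3] "every" : S\S
    [3,4] "slowly" : N\S

[0,1] NP  lex  "song"
[1,2] (S/(N\S))\NP  lex  "city"
[0,2] S/(N\S)  <  k=1
[2,3] S\S  lex  "every"
[3,4] N\S  lex  "slowly"
[2,4] N\S  <B  k=3
[0,4] S  >  k=2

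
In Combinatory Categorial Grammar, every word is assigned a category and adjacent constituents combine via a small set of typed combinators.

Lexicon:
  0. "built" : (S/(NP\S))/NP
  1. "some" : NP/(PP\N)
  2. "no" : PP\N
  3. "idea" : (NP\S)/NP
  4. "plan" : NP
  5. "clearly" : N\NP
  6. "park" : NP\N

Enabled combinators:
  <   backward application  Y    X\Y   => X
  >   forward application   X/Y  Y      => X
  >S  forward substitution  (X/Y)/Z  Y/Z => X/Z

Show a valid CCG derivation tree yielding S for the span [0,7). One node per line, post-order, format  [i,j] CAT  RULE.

[0,1] (S/(NP\S))/NP  lex  "built"
[1,2] NP/(PP\N)  lex  "some"
[2,3] PP\N  lex  "no"
[1,3] NP  >  k=2
[0,3] S/(NP\S)  >  k=1
[3,4] (NP\S)/NP  lex  "idea"
[4,5] NP  lex  "plan"
[5,6] N\NP  lex  "clearly"
[4,6] N  <  k=5
[6,7] NP\N  lex  "park"
[4,7] NP  <  k=6
[3,7] NP\S  >  k=4
[0,7] S  >  k=3

[0,7] S   >
  [0,3] S/(NP\S)   >
    [0,1] "built" : (S/(NP\S))/NP
    [1,3] NP   >
      [1,2] "some" : NP/(PP\N)
      [2,3] "no" : PP\N
  [3,7] NP\S   >
    [3,4] "idea" : (NP\S)/NP
    [4,7] NP   <
      [4,6] N   <
        [4,5] "plan" : NP
        [5,6] "clearly" : N\NP
      [6,7] "park" : NP\N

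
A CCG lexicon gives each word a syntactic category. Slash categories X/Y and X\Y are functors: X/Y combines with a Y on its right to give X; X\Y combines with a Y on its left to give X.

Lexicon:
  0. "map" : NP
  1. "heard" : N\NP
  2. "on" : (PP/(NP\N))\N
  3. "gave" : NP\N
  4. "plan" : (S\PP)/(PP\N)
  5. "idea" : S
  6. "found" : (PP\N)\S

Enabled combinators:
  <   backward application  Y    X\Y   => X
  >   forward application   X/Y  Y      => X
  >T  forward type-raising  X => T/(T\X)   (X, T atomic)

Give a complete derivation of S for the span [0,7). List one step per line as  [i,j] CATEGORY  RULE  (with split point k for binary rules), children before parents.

[0,7] S   <
  [0,4] PP   >
    [0,3] PP/(NP\N)   <
      [0,2] N   >
        [0,1] N/(N\NP)   >T
          [0,1] "map" : NP
        [1,2] "heard" : N\NP
      [2,3] "on" : (PP/(NP\N))\N
    [3,4] "gave" : NP\N
  [4,7] S\PP   >
    [4,5] "plan" : (S\PP)/(PP\N)
    [5,7] PP\N   <
      [5,6] "idea" : S
      [6,7] "found" : (PP\N)\S

[0,1] NP  lex  "map"
[0,1] N/(N\NP)  >T
[1,2] N\NP  lex  "heard"
[0,2] N  >  k=1
[2,3] (PP/(NP\N))\N  lex  "on"
[0,3] PP/(NP\N)  <  k=2
[3,4] NP\N  lex  "gave"
[0,4] PP  >  k=3
[4,5] (S\PP)/(PP\N)  lex  "plan"
[5,6] S  lex  "idea"
[6,7] (PP\N)\S  lex  "found"
[5,7] PP\N  <  k=6
[4,7] S\PP  >  k=5
[0,7] S  <  k=4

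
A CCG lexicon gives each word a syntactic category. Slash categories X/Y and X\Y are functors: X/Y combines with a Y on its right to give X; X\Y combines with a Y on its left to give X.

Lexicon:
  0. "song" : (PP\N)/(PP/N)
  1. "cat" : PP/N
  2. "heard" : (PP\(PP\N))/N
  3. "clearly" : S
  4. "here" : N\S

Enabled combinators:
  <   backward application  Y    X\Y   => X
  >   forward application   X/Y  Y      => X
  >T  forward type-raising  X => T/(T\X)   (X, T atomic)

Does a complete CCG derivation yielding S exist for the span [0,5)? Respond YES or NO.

NO

(PP\N)/(PP/N) PP/N (PP\(PP\N))/N S N\S
CKY chart[0,5] = {N/(N\PP), NP/(NP\PP), PP, PP/(PP\PP), S/(S\PP)}; S ∉ chart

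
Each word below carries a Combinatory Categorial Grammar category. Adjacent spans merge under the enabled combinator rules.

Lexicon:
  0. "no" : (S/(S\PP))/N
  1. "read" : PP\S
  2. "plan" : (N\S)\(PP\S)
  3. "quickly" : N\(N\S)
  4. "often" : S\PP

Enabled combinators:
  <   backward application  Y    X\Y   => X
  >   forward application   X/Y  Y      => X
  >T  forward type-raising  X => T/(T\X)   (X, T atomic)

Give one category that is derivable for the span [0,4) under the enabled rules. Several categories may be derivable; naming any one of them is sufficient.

[0,5] S   >
  [0,4] S/(S\PP)   >
    [0,1] "no" : (S/(S\PP))/N
    [1,4] N   <
      [1,3] N\S   <
        [1,2] "read" : PP\S
        [2,3] "plan" : (N\S)\(PP\S)
      [3,4] "quickly" : N\(N\S)
  [4,5] "often" : S\PP

S/(S\PP)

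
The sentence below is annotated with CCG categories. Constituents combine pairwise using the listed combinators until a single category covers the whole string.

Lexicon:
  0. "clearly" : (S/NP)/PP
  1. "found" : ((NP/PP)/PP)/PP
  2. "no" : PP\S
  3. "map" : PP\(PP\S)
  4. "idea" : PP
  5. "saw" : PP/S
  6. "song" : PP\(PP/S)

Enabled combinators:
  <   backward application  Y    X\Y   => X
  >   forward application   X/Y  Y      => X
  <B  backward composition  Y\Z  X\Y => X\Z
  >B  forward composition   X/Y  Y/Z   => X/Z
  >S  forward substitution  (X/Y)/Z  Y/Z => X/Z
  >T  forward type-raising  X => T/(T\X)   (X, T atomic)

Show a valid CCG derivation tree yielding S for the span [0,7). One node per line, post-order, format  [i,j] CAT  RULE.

[0,7] S   >
  [0,5] S/PP   >S
    [0,1] "clearly" : (S/NP)/PP
    [1,5] NP/PP   >
      [1,4] (NP/PP)/PP   >
        [1,2] "found" : ((NP/PP)/PP)/PP
        [2,4] PP   <
          [2,3] "no" : PP\S
          [3,4] "map" : PP\(PP\S)
      [4,5] "idea" : PP
  [5,7] PP   <
    [5,6] "saw" : PP/S
    [6,7] "song" : PP\(PP/S)

[0,1] (S/NP)/PP  lex  "clearly"
[1,2] ((NP/PP)/PP)/PP  lex  "found"
[2,3] PP\S  lex  "no"
[3,4] PP\(PP\S)  lex  "map"
[2,4] PP  <  k=3
[1,4] (NP/PP)/PP  >  k=2
[4,5] PP  lex  "idea"
[1,5] NP/PP  >  k=4
[0,5] S/PP  >S  k=1
[5,6] PP/S  lex  "saw"
[6,7] PP\(PP/S)  lex  "song"
[5,7] PP  <  k=6
[0,7] S  >  k=5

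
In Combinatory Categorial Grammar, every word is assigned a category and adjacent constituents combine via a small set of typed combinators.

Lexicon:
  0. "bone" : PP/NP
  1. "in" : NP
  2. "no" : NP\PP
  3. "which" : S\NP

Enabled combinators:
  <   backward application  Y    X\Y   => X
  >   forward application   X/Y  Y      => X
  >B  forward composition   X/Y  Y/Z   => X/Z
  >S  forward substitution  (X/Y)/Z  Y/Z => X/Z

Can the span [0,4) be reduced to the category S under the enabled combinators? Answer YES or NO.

YES

[0,4] S   <
  [0,3] NP   <
    [0,2] PP   >
      [0,1] "bone" : PP/NP
      [1,2] "in" : NP
    [2,3] "no" : NP\PP
  [3,4] "which" : S\NP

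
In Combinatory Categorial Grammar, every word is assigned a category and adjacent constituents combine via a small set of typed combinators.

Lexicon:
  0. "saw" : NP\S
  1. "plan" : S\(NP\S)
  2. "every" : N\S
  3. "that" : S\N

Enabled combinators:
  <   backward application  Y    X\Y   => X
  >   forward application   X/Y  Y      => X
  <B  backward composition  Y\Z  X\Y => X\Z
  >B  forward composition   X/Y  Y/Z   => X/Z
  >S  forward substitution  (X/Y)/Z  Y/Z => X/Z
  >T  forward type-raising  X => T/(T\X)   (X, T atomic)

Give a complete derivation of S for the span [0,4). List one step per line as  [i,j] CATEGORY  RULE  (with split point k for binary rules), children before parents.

[0,4] S   <
  [0,3] N   <
    [0,2] S   <
      [0,1] "saw" : NP\S
      [1,2] "plan" : S\(NP\S)
    [2,3] "every" : N\S
  [3,4] "that" : S\N

[0,1] NP\S  lex  "saw"
[1,2] S\(NP\S)  lex  "plan"
[0,2] S  <  k=1
[2,3] N\S  lex  "every"
[0,3] N  <  k=2
[3,4] S\N  lex  "that"
[0,4] S  <  k=3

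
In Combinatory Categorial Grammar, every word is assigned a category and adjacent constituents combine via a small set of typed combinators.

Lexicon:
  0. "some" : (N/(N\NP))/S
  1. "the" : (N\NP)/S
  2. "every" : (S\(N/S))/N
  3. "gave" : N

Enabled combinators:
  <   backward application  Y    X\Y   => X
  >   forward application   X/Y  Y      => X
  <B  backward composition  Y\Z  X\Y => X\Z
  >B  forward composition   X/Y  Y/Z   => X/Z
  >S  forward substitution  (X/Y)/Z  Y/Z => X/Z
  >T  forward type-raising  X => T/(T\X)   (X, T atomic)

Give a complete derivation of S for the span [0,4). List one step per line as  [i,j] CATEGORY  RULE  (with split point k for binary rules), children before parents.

[0,1] (N/(N\NP))/S  lex  "some"
[1,2] (N\NP)/S  lex  "the"
[0,2] N/S  >S  k=1
[2,3] (S\(N/S))/N  lex  "every"
[3,4] N  lex  "gave"
[2,4] S\(N/S)  >  k=3
[0,4] S  <  k=2

[0,4] S   <
  [0,2] N/S   >S
    [0,1] "some" : (N/(N\NP))/S
    [1,2] "the" : (N\NP)/S
  [2,4] S\(N/S)   >
    [2,3] "every" : (S\(N/S))/N
    [3,4] "gave" : N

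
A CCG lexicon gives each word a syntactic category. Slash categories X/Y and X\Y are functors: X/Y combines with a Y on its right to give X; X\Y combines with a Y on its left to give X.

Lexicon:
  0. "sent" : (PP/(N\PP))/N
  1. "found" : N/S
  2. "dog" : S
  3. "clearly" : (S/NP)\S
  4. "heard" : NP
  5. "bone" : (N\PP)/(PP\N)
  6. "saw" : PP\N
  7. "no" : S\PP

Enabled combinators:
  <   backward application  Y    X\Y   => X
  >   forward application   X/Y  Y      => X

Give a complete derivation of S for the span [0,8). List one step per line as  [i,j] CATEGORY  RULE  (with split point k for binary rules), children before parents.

[0,8] S   <
  [0,7] PP   >
    [0,5] PP/(N\PP)   >
      [0,1] "sent" : (PP/(N\PP))/N
      [1,5] N   >
        [1,2] "found" : N/S
        [2,5] S   >
          [2,4] S/NP   <
            [2,3] "dog" : S
            [3,4] "clearly" : (S/NP)\S
          [4,5] "heard" : NP
    [5,7] N\PP   >
      [5,6] "bone" : (N\PP)/(PP\N)
      [6,7] "saw" : PP\N
  [7,8] "no" : S\PP

[0,1] (PP/(N\PP))/N  lex  "sent"
[1,2] N/S  lex  "found"
[2,3] S  lex  "dog"
[3,4] (S/NP)\S  lex  "clearly"
[2,4] S/NP  <  k=3
[4,5] NP  lex  "heard"
[2,5] S  >  k=4
[1,5] N  >  k=2
[0,5] PP/(N\PP)  >  k=1
[5,6] (N\PP)/(PP\N)  lex  "bone"
[6,7] PP\N  lex  "saw"
[5,7] N\PP  >  k=6
[0,7] PP  >  k=5
[7,8] S\PP  lex  "no"
[0,8] S  <  k=7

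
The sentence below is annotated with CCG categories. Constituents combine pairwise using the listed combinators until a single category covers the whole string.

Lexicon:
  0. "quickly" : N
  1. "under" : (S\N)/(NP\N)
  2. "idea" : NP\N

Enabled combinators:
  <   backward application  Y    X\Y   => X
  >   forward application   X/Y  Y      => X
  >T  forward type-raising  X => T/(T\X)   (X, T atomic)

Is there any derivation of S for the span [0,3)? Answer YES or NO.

YES

[0,3] S   <
  [0,1] "quickly" : N
  [1,3] S\N   >
    [1,2] "under" : (S\N)/(NP\N)
    [2,3] "idea" : NP\N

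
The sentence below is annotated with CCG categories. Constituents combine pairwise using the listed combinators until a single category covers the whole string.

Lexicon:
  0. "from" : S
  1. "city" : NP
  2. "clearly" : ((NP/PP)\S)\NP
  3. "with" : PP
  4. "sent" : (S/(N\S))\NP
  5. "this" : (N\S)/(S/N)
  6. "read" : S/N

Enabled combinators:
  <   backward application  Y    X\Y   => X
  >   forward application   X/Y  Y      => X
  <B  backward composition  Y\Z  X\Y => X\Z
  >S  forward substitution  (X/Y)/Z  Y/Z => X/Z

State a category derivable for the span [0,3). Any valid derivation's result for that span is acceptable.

NP/PP

[0,7] S   >
  [0,5] S/(N\S)   <
    [0,4] NP   >
      [0,3] NP/PP   <
        [0,1] "from" : S
        [1,3] (NP/PP)\S   <
          [1,2] "city" : NP
          [2,3] "clearly" : ((NP/PP)\S)\NP
      [3,4] "with" : PP
    [4,5] "sent" : (S/(N\S))\NP
  [5,7] N\S   >
    [5,6] "this" : (N\S)/(S/N)
    [6,7] "read" : S/N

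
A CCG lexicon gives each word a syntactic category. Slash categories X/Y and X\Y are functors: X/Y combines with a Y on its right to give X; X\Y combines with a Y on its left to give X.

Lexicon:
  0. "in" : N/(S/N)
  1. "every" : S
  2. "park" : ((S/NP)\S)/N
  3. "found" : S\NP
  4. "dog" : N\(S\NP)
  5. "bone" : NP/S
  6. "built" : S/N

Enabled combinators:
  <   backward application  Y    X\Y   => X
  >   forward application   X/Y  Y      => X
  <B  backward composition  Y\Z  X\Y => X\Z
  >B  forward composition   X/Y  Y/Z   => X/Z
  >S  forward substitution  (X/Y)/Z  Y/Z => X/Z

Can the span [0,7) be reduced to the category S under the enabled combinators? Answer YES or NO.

N/(S/N) S ((S/NP)\S)/N S\NP N\(S\NP) NP/S S/N
CKY chart[0,7] = {N}; S ∉ chart

NO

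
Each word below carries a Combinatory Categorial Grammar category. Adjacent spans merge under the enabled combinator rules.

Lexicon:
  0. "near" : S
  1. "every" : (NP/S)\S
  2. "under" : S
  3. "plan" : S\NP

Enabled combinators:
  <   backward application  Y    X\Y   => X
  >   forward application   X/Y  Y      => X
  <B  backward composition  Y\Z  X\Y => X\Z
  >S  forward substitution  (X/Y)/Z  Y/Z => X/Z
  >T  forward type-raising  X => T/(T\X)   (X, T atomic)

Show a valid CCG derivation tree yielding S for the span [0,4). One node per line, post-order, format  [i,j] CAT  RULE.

[0,4] S   <
  [0,3] NP   >
    [0,2] NP/S   <
      [0,1] "near" : S
      [1,2] "every" : (NP/S)\S
    [2,3] "under" : S
  [3,4] "plan" : S\NP

[0,1] S  lex  "near"
[1,2] (NP/S)\S  lex  "every"
[0,2] NP/S  <  k=1
[2,3] S  lex  "under"
[0,3] NP  >  k=2
[3,4] S\NP  lex  "plan"
[0,4] S  <  k=3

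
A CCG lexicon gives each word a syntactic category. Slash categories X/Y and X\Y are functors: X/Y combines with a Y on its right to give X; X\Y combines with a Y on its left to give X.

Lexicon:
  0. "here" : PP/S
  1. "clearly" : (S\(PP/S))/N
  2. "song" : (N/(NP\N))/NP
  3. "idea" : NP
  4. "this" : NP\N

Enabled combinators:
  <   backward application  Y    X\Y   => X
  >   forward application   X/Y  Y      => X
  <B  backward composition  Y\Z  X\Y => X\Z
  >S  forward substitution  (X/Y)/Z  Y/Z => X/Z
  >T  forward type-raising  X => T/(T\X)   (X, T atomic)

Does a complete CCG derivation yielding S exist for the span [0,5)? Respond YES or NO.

YES

[0,5] S   <
  [0,1] "here" : PP/S
  [1,5] S\(PP/S)   >
    [1,2] "clearly" : (S\(PP/S))/N
    [2,5] N   >
      [2,4] N/(NP\N)   >
        [2,3] "song" : (N/(NP\N))/NP
        [3,4] "idea" : NP
      [4,5] "this" : NP\N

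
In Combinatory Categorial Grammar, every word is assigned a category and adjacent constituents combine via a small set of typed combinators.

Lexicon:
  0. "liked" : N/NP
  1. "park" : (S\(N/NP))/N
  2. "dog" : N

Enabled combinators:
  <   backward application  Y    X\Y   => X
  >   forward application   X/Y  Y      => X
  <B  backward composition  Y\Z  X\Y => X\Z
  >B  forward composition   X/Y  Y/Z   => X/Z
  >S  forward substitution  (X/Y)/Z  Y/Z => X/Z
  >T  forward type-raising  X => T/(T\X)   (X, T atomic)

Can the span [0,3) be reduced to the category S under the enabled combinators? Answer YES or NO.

[0,3] S   <
  [0,1] "liked" : N/NP
  [1,3] S\(N/NP)   >
    [1,2] "park" : (S\(N/NP))/N
    [2,3] "dog" : N

YES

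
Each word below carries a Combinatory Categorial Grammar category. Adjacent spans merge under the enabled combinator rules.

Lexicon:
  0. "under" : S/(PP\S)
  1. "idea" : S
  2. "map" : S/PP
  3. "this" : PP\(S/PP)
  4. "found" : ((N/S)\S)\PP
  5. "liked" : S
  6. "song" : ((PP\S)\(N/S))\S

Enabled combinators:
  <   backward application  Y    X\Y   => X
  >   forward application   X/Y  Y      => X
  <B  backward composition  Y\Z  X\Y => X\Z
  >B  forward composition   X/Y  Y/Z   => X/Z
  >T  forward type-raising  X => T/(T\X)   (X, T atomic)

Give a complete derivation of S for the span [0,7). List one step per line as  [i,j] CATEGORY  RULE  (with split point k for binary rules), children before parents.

[0,1] S/(PP\S)  lex  "under"
[1,2] S  lex  "idea"
[2,3] S/PP  lex  "map"
[3,4] PP\(S/PP)  lex  "this"
[2,4] PP  <  k=3
[4,5] ((N/S)\S)\PP  lex  "found"
[2,5] (N/S)\S  <  k=4
[1,5] N/S  <  k=2
[5,6] S  lex  "liked"
[6,7] ((PP\S)\(N/S))\S  lex  "song"
[5,7] (PP\S)\(N/S)  <  k=6
[1,7] PP\S  <  k=5
[0,7] S  >  k=1

[0,7] S   >
  [0,1] "under" : S/(PP\S)
  [1,7] PP\S   <
    [1,5] N/S   <
      [1,2] "idea" : S
      [2,5] (N/S)\S   <
        [2,4] PP   <
          [2,3] "map" : S/PP
          [3,4] "this" : PP\(S/PP)
        [4,5] "found" : ((N/S)\S)\PP
    [5,7] (PP\S)\(N/S)   <
      [5,6] "liked" : S
      [6,7] "song" : ((PP\S)\(N/S))\S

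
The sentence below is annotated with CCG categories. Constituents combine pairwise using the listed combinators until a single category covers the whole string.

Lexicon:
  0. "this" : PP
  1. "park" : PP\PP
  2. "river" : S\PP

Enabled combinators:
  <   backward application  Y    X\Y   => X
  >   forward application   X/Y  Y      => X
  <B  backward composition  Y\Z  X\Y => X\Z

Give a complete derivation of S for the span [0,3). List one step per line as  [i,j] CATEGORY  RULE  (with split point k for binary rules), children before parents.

[0,3] S   <
  [0,1] "this" : PP
  [1,3] S\PP   <B
    [1,2] "park" : PP\PP
    [2,3] "river" : S\PP

[0,1] PP  lex  "this"
[1,2] PP\PP  lex  "park"
[2,3] S\PP  lex  "river"
[1,3] S\PP  <B  k=2
[0,3] S  <  k=1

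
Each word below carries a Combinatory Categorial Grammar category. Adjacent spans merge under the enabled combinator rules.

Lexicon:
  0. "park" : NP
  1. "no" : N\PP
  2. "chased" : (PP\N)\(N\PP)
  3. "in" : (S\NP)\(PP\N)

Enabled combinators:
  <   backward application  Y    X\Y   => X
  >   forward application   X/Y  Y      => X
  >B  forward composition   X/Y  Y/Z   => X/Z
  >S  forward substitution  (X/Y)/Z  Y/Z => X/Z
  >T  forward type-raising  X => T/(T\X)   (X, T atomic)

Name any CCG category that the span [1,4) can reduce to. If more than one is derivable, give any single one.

[0,4] S   <
  [0,1] "park" : NP
  [1,4] S\NP   <
    [1,3] PP\N   <
      [1,2] "no" : N\PP
      [2,3] "chased" : (PP\N)\(N\PP)
    [3,4] "in" : (S\NP)\(PP\N)

S\NP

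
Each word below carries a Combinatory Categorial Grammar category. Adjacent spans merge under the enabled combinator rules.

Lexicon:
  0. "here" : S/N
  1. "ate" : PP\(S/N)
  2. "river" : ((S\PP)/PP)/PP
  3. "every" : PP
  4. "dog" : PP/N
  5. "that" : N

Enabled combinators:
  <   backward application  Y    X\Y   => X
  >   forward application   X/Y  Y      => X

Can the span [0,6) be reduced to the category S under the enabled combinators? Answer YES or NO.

YES

[0,6] S   <
  [0,2] PP   <
    [0,1] "here" : S/N
    [1,2] "ate" : PP\(S/N)
  [2,6] S\PP   >
    [2,4] (S\PP)/PP   >
      [2,3] "river" : ((S\PP)/PP)/PP
      [3,4] "every" : PP
    [4,6] PP   >
      [4,5] "dog" : PP/N
      [5,6] "that" : N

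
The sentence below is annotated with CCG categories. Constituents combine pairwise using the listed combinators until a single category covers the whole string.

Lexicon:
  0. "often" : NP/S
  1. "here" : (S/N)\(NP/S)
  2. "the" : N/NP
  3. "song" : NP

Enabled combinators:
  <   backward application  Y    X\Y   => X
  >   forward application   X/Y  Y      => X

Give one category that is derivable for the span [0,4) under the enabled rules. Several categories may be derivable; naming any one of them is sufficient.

S

[0,4] S   >
  [0,2] S/N   <
    [0,1] "often" : NP/S
    [1,2] "here" : (S/N)\(NP/S)
  [2,4] N   >
    [2,3] "the" : N/NP
    [3,4] "song" : NP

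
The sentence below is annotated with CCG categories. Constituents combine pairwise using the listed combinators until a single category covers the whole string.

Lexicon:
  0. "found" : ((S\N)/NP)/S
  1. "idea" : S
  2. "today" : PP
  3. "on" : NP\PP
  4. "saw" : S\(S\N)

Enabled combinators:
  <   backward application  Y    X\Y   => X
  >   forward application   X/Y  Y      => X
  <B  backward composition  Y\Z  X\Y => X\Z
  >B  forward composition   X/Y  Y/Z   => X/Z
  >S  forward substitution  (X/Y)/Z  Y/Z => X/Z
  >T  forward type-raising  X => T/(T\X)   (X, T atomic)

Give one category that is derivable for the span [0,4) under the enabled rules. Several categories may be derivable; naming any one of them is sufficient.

[0,5] S   <
  [0,4] S\N   >
    [0,2] (S\N)/NP   >
      [0,1] "found" : ((S\N)/NP)/S
      [1,2] "idea" : S
    [2,4] NP   <
      [2,3] "today" : PP
      [3,4] "on" : NP\PP
  [4,5] "saw" : S\(S\N)

S\N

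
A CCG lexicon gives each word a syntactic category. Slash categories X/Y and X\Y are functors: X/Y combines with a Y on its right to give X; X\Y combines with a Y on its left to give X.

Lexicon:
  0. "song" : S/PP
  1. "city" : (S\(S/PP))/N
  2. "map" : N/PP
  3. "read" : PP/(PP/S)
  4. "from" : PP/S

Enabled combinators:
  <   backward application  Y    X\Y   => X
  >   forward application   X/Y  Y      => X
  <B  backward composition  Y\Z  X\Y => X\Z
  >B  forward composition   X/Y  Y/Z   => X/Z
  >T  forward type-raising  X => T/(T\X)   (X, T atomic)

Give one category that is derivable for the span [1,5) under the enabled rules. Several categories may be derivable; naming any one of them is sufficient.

[0,5] S   <
  [0,1] "song" : S/PP
  [1,5] S\(S/PP)   >
    [1,2] "city" : (S\(S/PP))/N
    [2,5] N   >
      [2,3] "map" : N/PP
      [3,5] PP   >
        [3,4] "read" : PP/(PP/S)
        [4,5] "from" : PP/S

S\(S/PP)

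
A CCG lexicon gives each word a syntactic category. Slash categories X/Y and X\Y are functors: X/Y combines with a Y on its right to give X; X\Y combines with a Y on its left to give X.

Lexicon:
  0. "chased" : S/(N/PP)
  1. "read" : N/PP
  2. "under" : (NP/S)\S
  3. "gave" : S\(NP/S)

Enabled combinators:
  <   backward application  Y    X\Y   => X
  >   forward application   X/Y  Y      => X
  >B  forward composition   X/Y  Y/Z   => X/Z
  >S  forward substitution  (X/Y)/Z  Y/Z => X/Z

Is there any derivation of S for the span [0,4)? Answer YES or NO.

[0,4] S   <
  [0,3] NP/S   <
    [0,2] S   >
      [0,1] "chased" : S/(N/PP)
      [1,2] "read" : N/PP
    [2,3] "under" : (NP/S)\S
  [3,4] "gave" : S\(NP/S)

YES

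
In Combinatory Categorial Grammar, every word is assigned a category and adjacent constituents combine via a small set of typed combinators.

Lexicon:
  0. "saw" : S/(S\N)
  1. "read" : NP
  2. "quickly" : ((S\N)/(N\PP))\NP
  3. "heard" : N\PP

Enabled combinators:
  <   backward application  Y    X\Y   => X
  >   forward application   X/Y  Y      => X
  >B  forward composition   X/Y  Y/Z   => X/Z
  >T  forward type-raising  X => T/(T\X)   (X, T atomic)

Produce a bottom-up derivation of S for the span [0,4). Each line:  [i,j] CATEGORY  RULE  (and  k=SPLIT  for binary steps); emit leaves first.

[0,4] S   >
  [0,1] "saw" : S/(S\N)
  [1,4] S\N   >
    [1,3] (S\N)/(N\PP)   <
      [1,2] "read" : NP
      [2,3] "quickly" : ((S\N)/(N\PP))\NP
    [3,4] "heard" : N\PP

[0,1] S/(S\N)  lex  "saw"
[1,2] NP  lex  "read"
[2,3] ((S\N)/(N\PP))\NP  lex  "quickly"
[1,3] (S\N)/(N\PP)  <  k=2
[3,4] N\PP  lex  "heard"
[1,4] S\N  >  k=3
[0,4] S  >  k=1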